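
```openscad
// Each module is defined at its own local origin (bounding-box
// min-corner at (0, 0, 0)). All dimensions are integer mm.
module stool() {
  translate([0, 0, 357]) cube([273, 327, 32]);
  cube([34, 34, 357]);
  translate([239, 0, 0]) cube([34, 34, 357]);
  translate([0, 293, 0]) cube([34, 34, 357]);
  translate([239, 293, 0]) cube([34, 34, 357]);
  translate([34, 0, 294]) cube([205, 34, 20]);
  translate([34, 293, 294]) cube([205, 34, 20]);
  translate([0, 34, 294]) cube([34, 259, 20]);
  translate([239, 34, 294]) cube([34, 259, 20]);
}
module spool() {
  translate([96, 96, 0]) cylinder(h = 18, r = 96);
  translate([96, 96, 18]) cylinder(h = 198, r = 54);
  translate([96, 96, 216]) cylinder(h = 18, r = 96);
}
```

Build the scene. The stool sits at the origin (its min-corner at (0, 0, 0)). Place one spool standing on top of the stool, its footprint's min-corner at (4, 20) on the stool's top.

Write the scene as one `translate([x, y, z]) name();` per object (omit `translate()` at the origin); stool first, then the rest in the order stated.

stool();
translate([4, 20, 389]) spool();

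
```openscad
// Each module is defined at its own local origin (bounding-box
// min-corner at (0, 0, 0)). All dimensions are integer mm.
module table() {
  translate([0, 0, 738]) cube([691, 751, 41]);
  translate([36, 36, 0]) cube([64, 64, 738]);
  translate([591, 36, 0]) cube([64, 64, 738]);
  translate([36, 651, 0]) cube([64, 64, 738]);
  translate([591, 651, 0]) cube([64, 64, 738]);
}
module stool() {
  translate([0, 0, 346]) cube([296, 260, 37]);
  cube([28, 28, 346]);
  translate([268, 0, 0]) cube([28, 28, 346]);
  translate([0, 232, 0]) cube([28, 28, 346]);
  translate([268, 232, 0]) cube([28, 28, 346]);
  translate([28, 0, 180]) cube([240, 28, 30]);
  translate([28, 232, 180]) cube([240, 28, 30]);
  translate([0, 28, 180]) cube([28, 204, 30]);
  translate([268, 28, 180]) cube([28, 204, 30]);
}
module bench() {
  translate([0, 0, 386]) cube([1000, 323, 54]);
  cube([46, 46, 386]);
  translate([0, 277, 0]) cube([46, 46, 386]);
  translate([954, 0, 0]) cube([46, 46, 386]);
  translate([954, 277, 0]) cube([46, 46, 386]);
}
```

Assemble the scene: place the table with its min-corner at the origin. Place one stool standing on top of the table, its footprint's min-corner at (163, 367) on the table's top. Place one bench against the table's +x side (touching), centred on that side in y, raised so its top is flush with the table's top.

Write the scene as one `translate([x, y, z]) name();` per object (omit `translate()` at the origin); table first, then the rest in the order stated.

table();
translate([163, 367, 779]) stool();
translate([691, 214, 339]) bench();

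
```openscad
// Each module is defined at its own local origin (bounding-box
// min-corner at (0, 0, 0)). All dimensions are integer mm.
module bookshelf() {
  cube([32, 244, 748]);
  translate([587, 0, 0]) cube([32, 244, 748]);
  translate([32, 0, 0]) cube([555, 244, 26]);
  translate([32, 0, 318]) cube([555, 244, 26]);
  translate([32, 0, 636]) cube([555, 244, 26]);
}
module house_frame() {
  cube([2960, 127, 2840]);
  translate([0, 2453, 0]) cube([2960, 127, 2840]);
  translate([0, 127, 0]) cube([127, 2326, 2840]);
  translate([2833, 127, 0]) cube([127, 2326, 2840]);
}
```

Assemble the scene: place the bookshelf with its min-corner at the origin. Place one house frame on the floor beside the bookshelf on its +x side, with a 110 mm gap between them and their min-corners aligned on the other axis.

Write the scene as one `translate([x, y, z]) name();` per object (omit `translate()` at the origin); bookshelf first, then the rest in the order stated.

bookshelf();
translate([729, 0, 0]) house_frame();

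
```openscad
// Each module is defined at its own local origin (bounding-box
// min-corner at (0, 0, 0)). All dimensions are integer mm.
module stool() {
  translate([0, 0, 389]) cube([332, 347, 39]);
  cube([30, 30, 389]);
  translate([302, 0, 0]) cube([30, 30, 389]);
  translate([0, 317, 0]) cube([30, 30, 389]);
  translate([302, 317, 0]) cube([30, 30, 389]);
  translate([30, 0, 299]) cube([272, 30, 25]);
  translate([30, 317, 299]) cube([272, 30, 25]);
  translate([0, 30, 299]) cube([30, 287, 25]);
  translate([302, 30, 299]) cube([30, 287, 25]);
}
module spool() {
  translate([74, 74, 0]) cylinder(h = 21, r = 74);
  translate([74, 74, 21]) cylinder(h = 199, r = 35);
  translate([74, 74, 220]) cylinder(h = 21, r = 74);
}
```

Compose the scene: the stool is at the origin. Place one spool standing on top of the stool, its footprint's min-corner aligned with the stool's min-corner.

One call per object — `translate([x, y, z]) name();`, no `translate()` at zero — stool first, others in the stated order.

stool();
translate([0, 0, 428]) spool();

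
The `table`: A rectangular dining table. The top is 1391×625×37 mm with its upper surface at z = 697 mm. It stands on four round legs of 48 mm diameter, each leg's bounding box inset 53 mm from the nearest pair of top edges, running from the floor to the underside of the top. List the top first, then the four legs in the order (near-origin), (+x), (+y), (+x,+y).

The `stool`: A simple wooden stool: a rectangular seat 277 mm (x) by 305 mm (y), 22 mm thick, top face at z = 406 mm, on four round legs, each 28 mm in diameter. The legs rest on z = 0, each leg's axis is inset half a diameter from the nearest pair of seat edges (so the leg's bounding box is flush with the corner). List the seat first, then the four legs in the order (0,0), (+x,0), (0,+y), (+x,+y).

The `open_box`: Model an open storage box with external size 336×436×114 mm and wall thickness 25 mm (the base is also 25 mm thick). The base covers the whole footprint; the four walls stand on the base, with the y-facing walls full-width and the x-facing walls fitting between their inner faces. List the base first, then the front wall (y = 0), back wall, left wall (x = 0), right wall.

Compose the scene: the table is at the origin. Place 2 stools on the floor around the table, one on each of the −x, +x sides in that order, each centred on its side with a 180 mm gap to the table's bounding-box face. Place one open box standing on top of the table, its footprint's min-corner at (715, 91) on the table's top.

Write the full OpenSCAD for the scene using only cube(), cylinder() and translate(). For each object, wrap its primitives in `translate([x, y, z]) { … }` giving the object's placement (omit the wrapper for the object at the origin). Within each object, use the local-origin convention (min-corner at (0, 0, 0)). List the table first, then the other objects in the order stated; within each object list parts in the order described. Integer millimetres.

translate([0, 0, 660]) cube([1391, 625, 37]);
translate([77, 77, 0]) cylinder(h = 660, r = 24);
translate([1314, 77, 0]) cylinder(h = 660, r = 24);
translate([77, 548, 0]) cylinder(h = 660, r = 24);
translate([1314, 548, 0]) cylinder(h = 660, r = 24);
translate([-457, 160, 0]) {
  translate([0, 0, 384]) cube([277, 305, 22]);
  translate([14, 14, 0]) cylinder(h = 384, r = 14);
  translate([263, 14, 0]) cylinder(h = 384, r = 14);
  translate([14, 291, 0]) cylinder(h = 384, r = 14);
  translate([263, 291, 0]) cylinder(h = 384, r = 14);
}
translate([1571, 160, 0]) {
  translate([0, 0, 384]) cube([277, 305, 22]);
  translate([14, 14, 0]) cylinder(h = 384, r = 14);
  translate([263, 14, 0]) cylinder(h = 384, r = 14);
  translate([14, 291, 0]) cylinder(h = 384, r = 14);
  translate([263, 291, 0]) cylinder(h = 384, r = 14);
}
translate([715, 91, 697]) {
  cube([336, 436, 25]);
  translate([0, 0, 25]) cube([336, 25, 89]);
  translate([0, 411, 25]) cube([336, 25, 89]);
  translate([0, 25, 25]) cube([25, 386, 89]);
  translate([311, 25, 25]) cube([25, 386, 89]);
}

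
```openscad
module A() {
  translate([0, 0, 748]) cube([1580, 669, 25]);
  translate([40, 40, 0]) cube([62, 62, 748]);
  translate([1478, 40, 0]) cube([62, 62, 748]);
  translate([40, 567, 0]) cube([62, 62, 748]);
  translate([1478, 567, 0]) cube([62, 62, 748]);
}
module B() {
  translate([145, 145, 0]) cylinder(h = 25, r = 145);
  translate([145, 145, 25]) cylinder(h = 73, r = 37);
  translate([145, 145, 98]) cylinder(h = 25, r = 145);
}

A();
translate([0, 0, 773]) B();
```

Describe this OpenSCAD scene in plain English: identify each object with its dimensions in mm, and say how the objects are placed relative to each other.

A is a table with a 1580×669 mm rectangular top, 25 mm thick, top surface at z = 773 mm, supported by four 62×62 mm square legs, each inset 40 mm from the nearest pair of top edges, running from the floor.

B is a spool: two coaxial disc flanges of radius 145 mm and thickness 25 mm, joined by a core cylinder of radius 37 mm and height 73 mm. The lower flange rests on z = 0 and the three cylinders share a vertical axis.

The spool is on top of the table.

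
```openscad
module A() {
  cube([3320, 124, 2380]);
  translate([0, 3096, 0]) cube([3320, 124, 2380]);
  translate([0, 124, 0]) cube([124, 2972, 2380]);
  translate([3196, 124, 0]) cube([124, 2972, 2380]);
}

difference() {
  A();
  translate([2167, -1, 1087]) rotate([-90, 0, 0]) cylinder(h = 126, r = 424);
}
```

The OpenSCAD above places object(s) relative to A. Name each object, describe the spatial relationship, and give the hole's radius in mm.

The subtracted cylinder has r = 424 mm.

A is a house frame. The house frame has a circular hole through its front wall. The hole's radius is 424 mm.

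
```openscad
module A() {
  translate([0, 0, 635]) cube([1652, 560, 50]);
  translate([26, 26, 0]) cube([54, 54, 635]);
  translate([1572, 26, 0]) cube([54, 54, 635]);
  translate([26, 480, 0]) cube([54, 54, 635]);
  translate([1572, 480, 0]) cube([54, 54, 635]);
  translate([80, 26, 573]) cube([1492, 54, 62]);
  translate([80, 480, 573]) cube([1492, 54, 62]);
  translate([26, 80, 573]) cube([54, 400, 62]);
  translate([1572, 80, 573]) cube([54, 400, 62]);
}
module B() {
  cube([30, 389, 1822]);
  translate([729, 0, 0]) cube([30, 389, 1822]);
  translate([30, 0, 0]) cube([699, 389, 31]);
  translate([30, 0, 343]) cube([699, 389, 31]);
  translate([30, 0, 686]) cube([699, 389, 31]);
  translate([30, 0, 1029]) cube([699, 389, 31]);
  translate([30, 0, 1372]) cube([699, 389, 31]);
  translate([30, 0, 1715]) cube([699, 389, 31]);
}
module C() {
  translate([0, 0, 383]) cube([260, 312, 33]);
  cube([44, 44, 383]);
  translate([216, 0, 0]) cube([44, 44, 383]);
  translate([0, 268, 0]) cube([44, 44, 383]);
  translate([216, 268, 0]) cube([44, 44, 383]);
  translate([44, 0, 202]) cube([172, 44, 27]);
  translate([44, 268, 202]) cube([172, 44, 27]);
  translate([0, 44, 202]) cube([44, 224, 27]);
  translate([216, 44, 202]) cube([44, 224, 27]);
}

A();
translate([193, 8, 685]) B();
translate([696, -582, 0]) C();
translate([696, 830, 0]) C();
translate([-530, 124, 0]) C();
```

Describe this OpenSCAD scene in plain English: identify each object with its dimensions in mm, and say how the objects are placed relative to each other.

A is a table with a 1652×560 mm rectangular top, 50 mm thick, top surface at z = 685 mm, supported by four 54×54 mm square legs, each inset 26 mm from the nearest pair of top edges, running from the floor. Four apron rails, 54 mm thick and 62 mm tall, run between adjacent legs with their top edges flush with the underside of the top and their outer faces flush with the legs' outer faces.

B is a bookshelf 759 mm wide overall, 389 mm deep and 1822 mm tall. The two sides are 30 mm thick vertical panels. 6 horizontal shelves of 31 mm thickness span between the inner faces of the sides; the lowest shelf sits on the floor and shelves are stacked with a clear vertical gap of 312 mm between each pair.

C is a simple wooden stool: a rectangular seat 260 mm (x) by 312 mm (y), 33 mm thick, top face at z = 416 mm, on four square legs, each 44×44 mm in cross-section. The legs rest on z = 0, each flush with a corner of the seat. Four stretchers, 44 mm wide and 27 mm tall, connect adjacent legs with their undersides at z = 202 mm, each running between the inner faces of the legs it joins and aligned with the legs' outer faces on the other axis.

The bookshelf is on top of the table. Three stools sit around the table at the −y, +y, −x sides.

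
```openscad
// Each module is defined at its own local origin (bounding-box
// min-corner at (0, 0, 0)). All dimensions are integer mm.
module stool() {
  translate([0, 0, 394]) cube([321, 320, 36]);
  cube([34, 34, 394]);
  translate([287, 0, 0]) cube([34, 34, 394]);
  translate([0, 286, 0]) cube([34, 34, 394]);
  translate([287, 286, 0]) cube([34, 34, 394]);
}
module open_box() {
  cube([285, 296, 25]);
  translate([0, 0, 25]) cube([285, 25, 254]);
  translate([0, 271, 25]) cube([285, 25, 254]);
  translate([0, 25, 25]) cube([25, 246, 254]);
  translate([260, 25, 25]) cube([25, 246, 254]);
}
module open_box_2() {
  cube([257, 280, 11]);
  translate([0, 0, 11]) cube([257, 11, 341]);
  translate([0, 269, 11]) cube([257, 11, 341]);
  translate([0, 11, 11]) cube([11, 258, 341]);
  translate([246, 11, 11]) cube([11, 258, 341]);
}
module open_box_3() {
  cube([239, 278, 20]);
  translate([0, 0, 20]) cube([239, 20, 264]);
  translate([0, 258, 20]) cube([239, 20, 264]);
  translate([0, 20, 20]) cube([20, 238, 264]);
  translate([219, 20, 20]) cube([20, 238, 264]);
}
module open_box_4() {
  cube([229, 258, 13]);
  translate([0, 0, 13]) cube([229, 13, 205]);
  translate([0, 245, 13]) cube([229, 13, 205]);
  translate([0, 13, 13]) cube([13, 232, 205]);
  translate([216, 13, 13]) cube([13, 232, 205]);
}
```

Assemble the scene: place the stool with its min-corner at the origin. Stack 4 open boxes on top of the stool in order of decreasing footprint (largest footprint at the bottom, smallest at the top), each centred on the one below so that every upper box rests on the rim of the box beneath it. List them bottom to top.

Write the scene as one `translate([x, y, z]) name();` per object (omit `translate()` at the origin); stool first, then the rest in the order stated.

stool();
translate([18, 12, 430]) open_box();
translate([32, 20, 709]) open_box_2();
translate([41, 21, 1061]) open_box_3();
translate([46, 31, 1345]) open_box_4();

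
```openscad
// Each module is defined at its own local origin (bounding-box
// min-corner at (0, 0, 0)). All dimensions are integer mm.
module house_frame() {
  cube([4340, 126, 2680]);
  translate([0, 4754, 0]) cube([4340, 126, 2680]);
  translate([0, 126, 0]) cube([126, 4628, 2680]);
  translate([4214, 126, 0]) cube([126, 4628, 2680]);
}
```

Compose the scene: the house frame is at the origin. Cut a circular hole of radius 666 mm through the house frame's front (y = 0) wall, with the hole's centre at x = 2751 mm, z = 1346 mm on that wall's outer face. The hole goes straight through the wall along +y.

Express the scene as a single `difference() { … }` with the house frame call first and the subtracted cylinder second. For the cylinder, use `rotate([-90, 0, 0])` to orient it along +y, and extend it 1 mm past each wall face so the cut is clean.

difference() {
  house_frame();
  translate([2751, -1, 1346]) rotate([-90, 0, 0]) cylinder(h = 128, r = 666);
}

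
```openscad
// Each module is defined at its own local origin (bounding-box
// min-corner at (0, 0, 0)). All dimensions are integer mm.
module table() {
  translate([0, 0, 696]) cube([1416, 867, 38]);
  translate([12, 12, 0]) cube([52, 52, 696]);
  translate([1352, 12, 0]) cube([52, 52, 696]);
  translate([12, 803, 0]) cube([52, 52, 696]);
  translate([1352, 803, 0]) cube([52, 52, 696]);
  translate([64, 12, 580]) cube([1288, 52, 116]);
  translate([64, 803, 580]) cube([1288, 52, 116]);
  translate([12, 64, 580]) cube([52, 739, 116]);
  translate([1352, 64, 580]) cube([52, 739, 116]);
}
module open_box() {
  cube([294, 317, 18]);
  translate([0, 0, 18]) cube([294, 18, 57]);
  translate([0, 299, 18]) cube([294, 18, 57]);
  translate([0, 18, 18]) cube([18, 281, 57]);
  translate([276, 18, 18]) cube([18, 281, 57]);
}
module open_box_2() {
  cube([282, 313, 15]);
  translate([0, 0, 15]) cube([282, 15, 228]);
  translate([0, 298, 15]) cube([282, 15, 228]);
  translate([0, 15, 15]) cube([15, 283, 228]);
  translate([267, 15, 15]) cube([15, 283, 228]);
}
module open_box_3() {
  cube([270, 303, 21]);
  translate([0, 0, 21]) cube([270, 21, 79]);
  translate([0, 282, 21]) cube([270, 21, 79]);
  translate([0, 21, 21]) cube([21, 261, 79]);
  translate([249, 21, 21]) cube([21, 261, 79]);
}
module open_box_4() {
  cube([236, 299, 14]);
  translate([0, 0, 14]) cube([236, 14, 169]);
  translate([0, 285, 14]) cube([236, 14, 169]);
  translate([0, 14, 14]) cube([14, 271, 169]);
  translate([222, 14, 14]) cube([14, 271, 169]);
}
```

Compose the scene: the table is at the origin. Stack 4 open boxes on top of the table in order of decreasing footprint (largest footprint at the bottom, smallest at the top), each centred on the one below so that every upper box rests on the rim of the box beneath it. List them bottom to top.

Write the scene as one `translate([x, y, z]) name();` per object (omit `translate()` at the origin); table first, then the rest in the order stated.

table();
translate([561, 275, 734]) open_box();
translate([567, 277, 809]) open_box_2();
translate([573, 282, 1052]) open_box_3();
translate([590, 284, 1152]) open_box_4();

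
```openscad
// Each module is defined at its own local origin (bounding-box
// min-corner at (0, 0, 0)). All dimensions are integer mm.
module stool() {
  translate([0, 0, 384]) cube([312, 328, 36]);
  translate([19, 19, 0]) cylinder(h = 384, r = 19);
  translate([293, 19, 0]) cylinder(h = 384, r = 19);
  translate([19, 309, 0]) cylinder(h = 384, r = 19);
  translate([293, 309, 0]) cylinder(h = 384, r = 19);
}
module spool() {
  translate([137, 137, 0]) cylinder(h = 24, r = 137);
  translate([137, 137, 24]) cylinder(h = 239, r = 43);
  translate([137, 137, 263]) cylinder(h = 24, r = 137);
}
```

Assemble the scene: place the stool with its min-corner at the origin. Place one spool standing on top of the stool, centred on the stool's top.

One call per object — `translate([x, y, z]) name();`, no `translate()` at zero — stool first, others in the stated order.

stool();
translate([19, 27, 420]) spool();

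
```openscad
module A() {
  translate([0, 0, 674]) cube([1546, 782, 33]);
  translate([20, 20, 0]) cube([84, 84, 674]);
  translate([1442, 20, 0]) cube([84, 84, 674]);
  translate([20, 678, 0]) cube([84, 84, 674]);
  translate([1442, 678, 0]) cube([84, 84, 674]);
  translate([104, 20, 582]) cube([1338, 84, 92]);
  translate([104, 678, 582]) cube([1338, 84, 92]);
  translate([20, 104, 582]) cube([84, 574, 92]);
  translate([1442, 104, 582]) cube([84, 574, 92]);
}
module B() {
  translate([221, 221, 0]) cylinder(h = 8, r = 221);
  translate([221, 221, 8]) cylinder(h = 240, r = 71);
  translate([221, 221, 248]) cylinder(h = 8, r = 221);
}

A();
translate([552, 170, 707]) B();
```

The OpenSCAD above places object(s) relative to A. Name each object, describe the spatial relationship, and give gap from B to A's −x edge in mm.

The spool's min-x is at 552; the table's min-x is 0; gap = 552 mm.

A is a table. B is a spool. The spool is on top of the table, centred. The gap from the spool to the table's −x edge is 552 mm.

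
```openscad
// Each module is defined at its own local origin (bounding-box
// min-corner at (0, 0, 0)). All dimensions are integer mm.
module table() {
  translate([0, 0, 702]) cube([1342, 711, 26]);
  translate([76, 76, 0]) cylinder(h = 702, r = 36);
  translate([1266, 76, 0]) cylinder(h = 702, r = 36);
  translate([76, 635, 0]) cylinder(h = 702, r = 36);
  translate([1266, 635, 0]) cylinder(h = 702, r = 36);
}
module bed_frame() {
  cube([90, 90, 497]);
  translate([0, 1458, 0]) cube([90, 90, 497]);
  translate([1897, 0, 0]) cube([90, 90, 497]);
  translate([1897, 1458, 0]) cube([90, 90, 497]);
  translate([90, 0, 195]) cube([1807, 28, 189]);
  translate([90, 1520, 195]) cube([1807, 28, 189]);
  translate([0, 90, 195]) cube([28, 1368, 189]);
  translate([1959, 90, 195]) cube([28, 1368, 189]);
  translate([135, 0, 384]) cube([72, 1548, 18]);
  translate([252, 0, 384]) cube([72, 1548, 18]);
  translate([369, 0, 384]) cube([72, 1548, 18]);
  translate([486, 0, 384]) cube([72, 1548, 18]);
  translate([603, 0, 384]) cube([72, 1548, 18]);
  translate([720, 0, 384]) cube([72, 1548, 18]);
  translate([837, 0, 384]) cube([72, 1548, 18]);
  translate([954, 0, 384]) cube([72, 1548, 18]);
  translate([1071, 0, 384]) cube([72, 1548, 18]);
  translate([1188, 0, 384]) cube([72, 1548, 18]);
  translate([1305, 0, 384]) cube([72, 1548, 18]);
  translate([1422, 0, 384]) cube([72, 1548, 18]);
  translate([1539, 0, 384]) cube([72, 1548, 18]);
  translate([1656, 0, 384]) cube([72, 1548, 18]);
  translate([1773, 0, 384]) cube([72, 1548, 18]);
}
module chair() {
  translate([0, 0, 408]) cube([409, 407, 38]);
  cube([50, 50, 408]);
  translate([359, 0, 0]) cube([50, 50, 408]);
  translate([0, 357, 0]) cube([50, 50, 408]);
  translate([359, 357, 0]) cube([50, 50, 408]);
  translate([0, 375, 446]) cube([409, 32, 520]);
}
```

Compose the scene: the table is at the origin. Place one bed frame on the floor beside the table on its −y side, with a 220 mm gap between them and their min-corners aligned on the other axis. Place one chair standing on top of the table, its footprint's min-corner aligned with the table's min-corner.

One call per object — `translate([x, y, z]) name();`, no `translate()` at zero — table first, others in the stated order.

table();
translate([0, -1768, 0]) bed_frame();
translate([0, 0, 728]) chair();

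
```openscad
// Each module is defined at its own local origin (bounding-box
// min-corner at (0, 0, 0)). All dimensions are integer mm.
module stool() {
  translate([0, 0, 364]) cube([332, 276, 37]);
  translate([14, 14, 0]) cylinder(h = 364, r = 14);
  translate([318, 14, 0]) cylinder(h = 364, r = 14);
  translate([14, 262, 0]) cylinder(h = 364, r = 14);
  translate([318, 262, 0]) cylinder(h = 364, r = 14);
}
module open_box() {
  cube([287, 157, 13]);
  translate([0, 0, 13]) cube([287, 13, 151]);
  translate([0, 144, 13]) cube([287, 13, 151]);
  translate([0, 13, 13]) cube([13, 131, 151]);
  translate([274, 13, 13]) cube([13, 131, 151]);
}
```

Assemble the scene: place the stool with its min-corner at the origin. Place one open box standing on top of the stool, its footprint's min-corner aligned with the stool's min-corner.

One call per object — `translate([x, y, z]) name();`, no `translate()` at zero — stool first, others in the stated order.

stool();
translate([0, 0, 401]) open_box();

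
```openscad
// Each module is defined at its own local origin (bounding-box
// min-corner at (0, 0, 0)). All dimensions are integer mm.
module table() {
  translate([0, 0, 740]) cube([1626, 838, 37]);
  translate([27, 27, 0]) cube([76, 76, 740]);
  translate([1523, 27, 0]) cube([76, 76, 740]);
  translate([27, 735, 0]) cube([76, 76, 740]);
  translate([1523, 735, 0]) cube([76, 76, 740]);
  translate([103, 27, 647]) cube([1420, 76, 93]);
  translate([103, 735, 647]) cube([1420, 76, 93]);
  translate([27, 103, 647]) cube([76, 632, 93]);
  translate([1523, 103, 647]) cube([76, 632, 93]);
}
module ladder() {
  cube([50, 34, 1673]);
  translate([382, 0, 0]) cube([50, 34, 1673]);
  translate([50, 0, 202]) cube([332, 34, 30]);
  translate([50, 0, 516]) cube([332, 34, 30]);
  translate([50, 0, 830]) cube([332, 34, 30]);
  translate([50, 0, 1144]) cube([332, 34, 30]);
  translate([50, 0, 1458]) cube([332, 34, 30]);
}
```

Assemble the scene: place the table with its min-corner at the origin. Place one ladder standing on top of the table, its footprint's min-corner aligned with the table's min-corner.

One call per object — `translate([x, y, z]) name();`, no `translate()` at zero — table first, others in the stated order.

table();
translate([0, 0, 777]) ladder();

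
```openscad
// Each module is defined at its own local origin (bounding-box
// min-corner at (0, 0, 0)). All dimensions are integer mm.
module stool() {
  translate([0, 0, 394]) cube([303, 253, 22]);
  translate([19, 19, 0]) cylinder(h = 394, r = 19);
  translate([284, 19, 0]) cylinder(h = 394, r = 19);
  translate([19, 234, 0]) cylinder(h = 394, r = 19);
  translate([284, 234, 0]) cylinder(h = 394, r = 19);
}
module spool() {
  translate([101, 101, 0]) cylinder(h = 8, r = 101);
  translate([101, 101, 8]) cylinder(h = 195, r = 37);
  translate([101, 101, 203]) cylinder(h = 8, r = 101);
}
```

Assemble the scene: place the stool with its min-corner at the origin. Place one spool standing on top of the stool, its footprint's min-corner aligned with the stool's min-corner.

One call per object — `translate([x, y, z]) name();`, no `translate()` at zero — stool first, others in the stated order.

stool();
translate([0, 0, 416]) spool();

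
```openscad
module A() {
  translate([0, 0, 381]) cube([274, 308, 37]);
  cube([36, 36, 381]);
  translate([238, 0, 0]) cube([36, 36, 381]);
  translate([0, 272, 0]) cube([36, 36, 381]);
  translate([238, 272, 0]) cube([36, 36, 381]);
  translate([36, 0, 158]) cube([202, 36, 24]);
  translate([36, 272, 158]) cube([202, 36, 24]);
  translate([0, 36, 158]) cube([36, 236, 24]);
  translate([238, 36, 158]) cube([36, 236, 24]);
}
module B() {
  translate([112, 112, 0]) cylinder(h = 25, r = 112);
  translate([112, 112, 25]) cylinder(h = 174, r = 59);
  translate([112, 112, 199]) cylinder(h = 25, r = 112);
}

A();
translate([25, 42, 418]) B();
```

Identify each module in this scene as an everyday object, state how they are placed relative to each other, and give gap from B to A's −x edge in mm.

A is a stool. B is a spool. The spool is on top of the stool, centred. The gap from the spool to the stool's −x edge is 25 mm.

The spool's min-x is at 25; the stool's min-x is 0; gap = 25 mm.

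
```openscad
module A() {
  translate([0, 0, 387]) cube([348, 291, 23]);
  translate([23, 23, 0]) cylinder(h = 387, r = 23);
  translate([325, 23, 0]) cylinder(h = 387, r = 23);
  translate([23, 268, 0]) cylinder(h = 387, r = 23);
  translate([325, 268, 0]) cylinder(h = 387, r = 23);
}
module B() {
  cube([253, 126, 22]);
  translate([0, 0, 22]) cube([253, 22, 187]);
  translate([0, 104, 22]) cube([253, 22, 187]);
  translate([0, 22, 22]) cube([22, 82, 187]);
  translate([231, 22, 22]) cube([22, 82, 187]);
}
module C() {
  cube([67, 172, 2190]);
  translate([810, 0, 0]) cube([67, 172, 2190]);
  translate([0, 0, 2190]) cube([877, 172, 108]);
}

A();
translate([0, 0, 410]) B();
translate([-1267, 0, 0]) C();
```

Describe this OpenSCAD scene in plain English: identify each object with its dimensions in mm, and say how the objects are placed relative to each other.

A is a four-legged stool. The seat is 348×291 mm, 23 mm thick, top at z = 410 mm. It stands on four round legs, each 46 mm in diameter, from z = 0 to the seat underside, each leg's axis is inset half a diameter from the nearest pair of seat edges (so the leg's bounding box is flush with the corner).

B is an open storage box with external size 253×126×209 mm and wall thickness 22 mm (the base is also 22 mm thick). The base covers the whole footprint; the four walls stand on the base, with the y-facing walls full-width and the x-facing walls fitting between their inner faces.

C is a rectangular door frame: two vertical jambs of 67×172 mm section, 2190 mm tall, with a clear opening 743 mm wide between their inner faces. A header 108 mm tall and 172 mm deep lies on top of the jambs and spans the full outside width.

The open box is on top of the stool. The door frame is on the floor beside the stool on its −x side.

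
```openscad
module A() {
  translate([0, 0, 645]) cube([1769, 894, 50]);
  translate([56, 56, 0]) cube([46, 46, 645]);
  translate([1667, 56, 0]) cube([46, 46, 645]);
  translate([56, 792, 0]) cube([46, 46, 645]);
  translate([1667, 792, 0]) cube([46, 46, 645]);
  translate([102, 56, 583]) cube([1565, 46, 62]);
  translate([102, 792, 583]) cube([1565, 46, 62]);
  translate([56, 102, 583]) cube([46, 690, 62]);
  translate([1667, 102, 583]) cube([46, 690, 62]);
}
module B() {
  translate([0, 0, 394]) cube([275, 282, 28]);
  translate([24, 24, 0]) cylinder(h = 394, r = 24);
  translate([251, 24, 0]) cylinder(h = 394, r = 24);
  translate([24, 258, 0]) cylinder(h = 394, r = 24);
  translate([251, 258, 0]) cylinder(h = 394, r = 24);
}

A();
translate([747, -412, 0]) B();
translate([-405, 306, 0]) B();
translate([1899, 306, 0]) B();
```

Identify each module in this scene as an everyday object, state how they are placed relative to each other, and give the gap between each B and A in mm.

A is a table. B is a stool. Three stools sit around the table at the −y, −x, +x sides. The gap between each stool and the table is 130 mm.

Each stool's nearest face is 130 mm from the table's bounding box.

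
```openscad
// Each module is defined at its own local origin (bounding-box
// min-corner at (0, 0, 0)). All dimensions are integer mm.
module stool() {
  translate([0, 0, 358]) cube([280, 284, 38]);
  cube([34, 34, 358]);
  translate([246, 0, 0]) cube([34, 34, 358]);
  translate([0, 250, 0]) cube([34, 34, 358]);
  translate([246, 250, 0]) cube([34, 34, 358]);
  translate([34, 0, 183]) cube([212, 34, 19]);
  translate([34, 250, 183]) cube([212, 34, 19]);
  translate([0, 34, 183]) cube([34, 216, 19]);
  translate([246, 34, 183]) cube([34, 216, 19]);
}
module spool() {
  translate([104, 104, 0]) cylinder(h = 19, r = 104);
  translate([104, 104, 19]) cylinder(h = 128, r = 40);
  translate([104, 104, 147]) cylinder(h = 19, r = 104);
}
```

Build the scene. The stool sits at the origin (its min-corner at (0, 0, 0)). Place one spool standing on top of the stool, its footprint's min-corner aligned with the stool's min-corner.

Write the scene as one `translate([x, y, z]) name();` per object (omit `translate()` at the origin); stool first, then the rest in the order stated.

stool();
translate([0, 0, 396]) spool();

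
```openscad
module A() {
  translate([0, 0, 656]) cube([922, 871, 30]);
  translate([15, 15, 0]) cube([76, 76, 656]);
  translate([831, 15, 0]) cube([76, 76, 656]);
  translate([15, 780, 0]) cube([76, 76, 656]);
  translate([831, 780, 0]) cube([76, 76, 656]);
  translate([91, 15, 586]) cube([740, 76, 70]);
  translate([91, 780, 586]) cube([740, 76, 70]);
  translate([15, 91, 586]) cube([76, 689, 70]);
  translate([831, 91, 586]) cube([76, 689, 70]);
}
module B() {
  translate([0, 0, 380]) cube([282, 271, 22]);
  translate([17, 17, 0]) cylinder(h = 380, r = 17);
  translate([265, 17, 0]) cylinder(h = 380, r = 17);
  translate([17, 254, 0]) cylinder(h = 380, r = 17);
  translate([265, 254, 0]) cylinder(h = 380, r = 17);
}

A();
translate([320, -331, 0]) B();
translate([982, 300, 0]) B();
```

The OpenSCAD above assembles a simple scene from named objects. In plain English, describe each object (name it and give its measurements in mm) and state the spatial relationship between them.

A is a rectangular dining table. The top is 922×871×30 mm with its upper surface at z = 686 mm. It stands on four 76×76 mm square legs, each inset 15 mm from the nearest pair of top edges, running from the floor to the underside of the top. Four apron rails, 76 mm thick and 70 mm tall, run between adjacent legs with their top edges flush with the underside of the top and their outer faces flush with the legs' outer faces.

B is a four-legged stool. The seat is 282×271 mm, 22 mm thick, top at z = 402 mm. It stands on four round legs, each 34 mm in diameter, from z = 0 to the seat underside, each leg's axis is inset half a diameter from the nearest pair of seat edges (so the leg's bounding box is flush with the corner).

Two stools sit around the table at the −y, +x sides.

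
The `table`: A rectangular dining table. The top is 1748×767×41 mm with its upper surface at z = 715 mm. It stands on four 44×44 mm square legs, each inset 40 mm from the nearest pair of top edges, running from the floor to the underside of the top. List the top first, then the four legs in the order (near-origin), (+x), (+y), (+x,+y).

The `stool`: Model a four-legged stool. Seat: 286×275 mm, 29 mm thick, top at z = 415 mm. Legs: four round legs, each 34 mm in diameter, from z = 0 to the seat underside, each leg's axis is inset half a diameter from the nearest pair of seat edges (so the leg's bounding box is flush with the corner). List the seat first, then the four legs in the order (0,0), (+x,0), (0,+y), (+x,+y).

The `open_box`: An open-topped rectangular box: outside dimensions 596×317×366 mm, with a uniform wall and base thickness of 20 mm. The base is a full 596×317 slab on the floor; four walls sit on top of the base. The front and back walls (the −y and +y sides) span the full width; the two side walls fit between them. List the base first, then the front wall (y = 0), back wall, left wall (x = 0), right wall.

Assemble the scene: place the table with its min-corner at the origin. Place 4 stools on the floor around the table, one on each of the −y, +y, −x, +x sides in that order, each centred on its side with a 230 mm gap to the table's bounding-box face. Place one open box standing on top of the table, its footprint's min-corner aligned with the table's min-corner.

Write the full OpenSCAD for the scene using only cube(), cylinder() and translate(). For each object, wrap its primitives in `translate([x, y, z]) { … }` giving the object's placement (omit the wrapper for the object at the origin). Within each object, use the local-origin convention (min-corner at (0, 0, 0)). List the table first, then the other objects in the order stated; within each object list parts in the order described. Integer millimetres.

translate([0, 0, 674]) cube([1748, 767, 41]);
translate([40, 40, 0]) cube([44, 44, 674]);
translate([1664, 40, 0]) cube([44, 44, 674]);
translate([40, 683, 0]) cube([44, 44, 674]);
translate([1664, 683, 0]) cube([44, 44, 674]);
translate([731, -505, 0]) {
  translate([0, 0, 386]) cube([286, 275, 29]);
  translate([17, 17, 0]) cylinder(h = 386, r = 17);
  translate([269, 17, 0]) cylinder(h = 386, r = 17);
  translate([17, 258, 0]) cylinder(h = 386, r = 17);
  translate([269, 258, 0]) cylinder(h = 386, r = 17);
}
translate([731, 997, 0]) {
  translate([0, 0, 386]) cube([286, 275, 29]);
  translate([17, 17, 0]) cylinder(h = 386, r = 17);
  translate([269, 17, 0]) cylinder(h = 386, r = 17);
  translate([17, 258, 0]) cylinder(h = 386, r = 17);
  translate([269, 258, 0]) cylinder(h = 386, r = 17);
}
translate([-516, 246, 0]) {
  translate([0, 0, 386]) cube([286, 275, 29]);
  translate([17, 17, 0]) cylinder(h = 386, r = 17);
  translate([269, 17, 0]) cylinder(h = 386, r = 17);
  translate([17, 258, 0]) cylinder(h = 386, r = 17);
  translate([269, 258, 0]) cylinder(h = 386, r = 17);
}
translate([1978, 246, 0]) {
  translate([0, 0, 386]) cube([286, 275, 29]);
  translate([17, 17, 0]) cylinder(h = 386, r = 17);
  translate([269, 17, 0]) cylinder(h = 386, r = 17);
  translate([17, 258, 0]) cylinder(h = 386, r = 17);
  translate([269, 258, 0]) cylinder(h = 386, r = 17);
}
translate([0, 0, 715]) {
  cube([596, 317, 20]);
  translate([0, 0, 20]) cube([596, 20, 346]);
  translate([0, 297, 20]) cube([596, 20, 346]);
  translate([0, 20, 20]) cube([20, 277, 346]);
  translate([576, 20, 20]) cube([20, 277, 346]);
}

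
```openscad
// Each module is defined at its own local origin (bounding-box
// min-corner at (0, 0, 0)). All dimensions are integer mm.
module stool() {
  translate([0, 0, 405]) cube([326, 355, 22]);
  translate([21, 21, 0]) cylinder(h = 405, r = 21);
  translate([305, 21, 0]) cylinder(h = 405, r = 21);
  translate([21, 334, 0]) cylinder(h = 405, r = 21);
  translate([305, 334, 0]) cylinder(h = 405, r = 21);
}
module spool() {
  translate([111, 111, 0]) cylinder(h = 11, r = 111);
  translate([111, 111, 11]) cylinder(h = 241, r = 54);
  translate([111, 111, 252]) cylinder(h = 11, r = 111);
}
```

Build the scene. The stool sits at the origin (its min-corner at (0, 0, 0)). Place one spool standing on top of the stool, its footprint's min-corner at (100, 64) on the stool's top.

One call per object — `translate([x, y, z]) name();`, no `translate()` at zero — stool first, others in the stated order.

stool();
translate([100, 64, 427]) spool();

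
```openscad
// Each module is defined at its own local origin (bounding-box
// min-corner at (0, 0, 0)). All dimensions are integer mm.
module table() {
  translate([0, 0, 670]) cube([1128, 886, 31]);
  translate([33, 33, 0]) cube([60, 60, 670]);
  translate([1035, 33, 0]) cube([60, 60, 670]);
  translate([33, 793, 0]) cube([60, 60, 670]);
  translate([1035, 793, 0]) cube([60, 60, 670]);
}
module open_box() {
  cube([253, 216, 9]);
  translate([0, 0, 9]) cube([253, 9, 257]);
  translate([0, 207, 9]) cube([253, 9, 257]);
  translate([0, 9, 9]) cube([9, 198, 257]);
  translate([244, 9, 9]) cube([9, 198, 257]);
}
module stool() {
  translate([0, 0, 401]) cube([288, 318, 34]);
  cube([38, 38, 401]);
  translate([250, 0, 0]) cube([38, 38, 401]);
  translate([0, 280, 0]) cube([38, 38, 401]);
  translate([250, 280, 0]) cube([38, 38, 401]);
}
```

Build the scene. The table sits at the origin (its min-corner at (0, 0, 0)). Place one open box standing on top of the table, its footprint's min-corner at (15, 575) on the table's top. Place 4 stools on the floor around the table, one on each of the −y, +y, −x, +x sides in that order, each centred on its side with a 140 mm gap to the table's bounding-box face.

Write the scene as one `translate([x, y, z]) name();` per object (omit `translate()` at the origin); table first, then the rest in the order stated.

table();
translate([15, 575, 701]) open_box();
translate([420, -458, 0]) stool();
translate([420, 1026, 0]) stool();
translate([-428, 284, 0]) stool();
translate([1268, 284, 0]) stool();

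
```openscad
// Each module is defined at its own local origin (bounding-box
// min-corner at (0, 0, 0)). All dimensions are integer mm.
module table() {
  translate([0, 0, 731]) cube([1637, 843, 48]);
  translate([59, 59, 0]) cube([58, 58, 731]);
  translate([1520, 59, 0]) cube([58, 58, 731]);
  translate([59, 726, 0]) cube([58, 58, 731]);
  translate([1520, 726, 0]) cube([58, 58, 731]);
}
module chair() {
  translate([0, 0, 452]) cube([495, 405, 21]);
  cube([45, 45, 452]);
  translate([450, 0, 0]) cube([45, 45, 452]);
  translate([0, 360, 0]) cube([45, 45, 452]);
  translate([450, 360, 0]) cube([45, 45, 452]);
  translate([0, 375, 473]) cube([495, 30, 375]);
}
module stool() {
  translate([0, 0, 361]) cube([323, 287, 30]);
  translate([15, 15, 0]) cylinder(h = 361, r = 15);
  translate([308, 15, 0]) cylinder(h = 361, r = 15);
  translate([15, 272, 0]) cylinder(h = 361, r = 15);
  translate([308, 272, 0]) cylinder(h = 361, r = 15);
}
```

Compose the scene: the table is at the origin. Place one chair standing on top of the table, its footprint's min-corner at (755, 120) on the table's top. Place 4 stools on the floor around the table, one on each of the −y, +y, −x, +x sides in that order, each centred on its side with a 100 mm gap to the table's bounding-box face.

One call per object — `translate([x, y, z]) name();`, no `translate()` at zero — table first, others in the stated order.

table();
translate([755, 120, 779]) chair();
translate([657, -387, 0]) stool();
translate([657, 943, 0]) stool();
translate([-423, 278, 0]) stool();
translate([1737, 278, 0]) stool();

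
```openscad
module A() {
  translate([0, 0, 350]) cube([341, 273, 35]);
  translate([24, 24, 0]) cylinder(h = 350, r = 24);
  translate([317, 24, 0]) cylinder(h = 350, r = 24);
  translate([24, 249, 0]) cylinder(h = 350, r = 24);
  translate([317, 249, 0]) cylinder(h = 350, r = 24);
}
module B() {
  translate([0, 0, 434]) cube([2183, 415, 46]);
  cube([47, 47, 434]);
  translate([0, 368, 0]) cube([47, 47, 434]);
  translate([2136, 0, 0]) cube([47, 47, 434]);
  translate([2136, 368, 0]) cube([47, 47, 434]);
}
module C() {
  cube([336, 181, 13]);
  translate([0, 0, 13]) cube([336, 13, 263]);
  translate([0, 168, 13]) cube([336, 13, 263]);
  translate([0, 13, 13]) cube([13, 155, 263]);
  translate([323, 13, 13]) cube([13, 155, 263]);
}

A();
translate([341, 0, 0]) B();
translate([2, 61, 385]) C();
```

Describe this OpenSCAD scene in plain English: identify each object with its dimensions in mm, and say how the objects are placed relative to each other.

A is a four-legged stool. The seat is a 341×273×35 mm slab whose top surface is at z = 385 mm; four round legs, each 48 mm in diameter, run from the floor (z = 0) to the underside of the seat, each leg's axis is inset half a diameter from the nearest pair of seat edges (so the leg's bounding box is flush with the corner).

B is a long wooden bench with a 2183 mm (x) × 415 mm (y) seat, 46 mm thick, its top surface 480 mm above the floor. Four 47 mm square legs at the seat corners, flush with the edges, run from z = 0 to the seat underside.

C is an open storage box with external size 336×181×276 mm and wall thickness 13 mm (the base is also 13 mm thick). The base covers the whole footprint; the four walls stand on the base, with the y-facing walls full-width and the x-facing walls fitting between their inner faces.

The bench is against the stool's +x side, with their −y faces flush. The open box is on top of the stool.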